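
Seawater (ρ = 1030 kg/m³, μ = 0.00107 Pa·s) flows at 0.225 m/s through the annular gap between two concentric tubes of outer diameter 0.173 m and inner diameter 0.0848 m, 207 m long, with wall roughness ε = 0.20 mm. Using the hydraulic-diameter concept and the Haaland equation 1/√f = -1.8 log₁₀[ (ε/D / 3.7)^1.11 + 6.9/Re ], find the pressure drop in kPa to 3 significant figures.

Hydraulic diameter D_h = 4A/P = D_o - D_i = 0.173 - 0.0848 = 0.0882 m.
Re = ρVD_h/μ = 1030·0.225·0.0882/0.00107 = 1.91e+04.
ε/D_h = 0.0002/0.0882 = 0.00227; Haaland gives 1/√f = -1.8 log₁₀[0.000272+0.000361] = 5.758, so f = 0.03016.
ΔP = f(L/D_h)(ρV²/2) = 0.03016·207/0.0882·26.07 = 1846 Pa.
ΔP = 1.85 kPa.

ΔP ≈ 1.85 kPa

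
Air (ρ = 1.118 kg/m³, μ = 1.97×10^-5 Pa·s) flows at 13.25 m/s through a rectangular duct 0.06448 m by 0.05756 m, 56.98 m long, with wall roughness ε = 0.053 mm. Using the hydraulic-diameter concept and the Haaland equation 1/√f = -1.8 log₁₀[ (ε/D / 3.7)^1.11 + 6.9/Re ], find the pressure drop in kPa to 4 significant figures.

Hydraulic diameter D_h = 4A/P = 4·(0.06448·0.05756)/(2·(0.06448+0.05756)) = 0.01485/0.2441 = 0.06082 m.
Re = ρVD_h/μ = 1.118·13.25·0.06082/1.97e-05 = 4.574e+04.
ε/D_h = 5.3e-05/0.06082 = 0.000871; Haaland gives 1/√f = -1.8 log₁₀[9.4e-05+0.000151] = 6.5, so f = 0.02367.
ΔP = f(L/D_h)(ρV²/2) = 0.02367·56.98/0.06082·98.14 = 2176 Pa.
ΔP = 2.176 kPa.

ΔP ≈ 2.176 kPa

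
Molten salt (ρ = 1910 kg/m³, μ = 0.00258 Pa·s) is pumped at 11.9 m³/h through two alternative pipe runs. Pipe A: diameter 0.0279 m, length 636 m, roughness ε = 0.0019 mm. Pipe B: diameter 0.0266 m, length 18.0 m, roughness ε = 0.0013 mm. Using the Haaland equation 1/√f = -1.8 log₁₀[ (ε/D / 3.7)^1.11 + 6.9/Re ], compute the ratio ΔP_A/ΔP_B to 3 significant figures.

ΔP_A/ΔP_B ≈ 28.2

Pipe A: V = Q/A = 0.003306/0.0006114 = 5.407 m/s; Re = 1.117e+05; ε/D = 6.81e-05; Haaland → f = 0.01773; ΔP_A = f(L/D)(ρV²/2) = 1.129e+07 Pa.
Pipe B: V = Q/A = 0.003306/0.0005557 = 5.948 m/s; Re = 1.171e+05; ε/D = 4.89e-05; Haaland → f = 0.01748; ΔP_B = f(L/D)(ρV²/2) = 3.996e+05 Pa.
ΔP_A/ΔP_B = 1.129e+07/3.996e+05 = 28.2.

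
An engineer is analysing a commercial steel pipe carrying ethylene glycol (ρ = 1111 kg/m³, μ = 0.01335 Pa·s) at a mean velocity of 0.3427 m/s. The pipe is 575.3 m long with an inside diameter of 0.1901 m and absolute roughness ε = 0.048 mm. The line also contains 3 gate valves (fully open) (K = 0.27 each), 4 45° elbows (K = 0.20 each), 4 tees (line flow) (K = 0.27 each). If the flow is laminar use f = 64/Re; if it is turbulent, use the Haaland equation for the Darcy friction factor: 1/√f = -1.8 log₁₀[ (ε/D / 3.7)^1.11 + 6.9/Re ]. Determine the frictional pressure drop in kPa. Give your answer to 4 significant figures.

ΔP ≈ 7.485 kPa

Reynolds number Re = ρVD/μ = 1111 · 0.3427 · 0.1901 / 0.0134 = 5422.
Re > 4000 → turbulent. Relative roughness ε/D = 4.8e-05/0.1901 = 0.000252. Haaland: 1/√f = -1.8 log₁₀[(0.000252/3.7)^1.11 + 6.9/5422] = -1.8 log₁₀[2.38e-05 + 0.00127] = 5.197, so f = 0.03702.
Total minor-loss coefficient ΣK = 3·0.27 + 4·0.2 + 4·0.27 = 2.69.
ΔP = [f·L/D + ΣK]·(ρV²/2) = [0.03702·575.3/0.1901 + 2.69]·(1111·0.3427²/2) = [112 + 2.69]·65.24 = 7485 Pa.
ΔP = 7485 Pa = 7.485 kPa.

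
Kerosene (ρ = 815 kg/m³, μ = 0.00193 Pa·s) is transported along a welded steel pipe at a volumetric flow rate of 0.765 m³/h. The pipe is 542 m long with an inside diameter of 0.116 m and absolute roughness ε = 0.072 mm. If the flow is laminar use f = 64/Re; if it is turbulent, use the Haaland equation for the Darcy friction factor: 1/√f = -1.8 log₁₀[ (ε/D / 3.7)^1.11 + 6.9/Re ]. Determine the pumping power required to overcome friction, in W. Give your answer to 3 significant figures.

P ≈ 0.0106 W

Q = 0.765 m³/h = 0.765/3600 = 0.0002125 m³/s.
Cross-sectional area A = πD²/4 = π(0.116)²/4 = 0.01057 m²; mean velocity V = Q/A = 0.0002125/0.01057 = 0.02011 m/s.
Reynolds number Re = ρVD/μ = 815 · 0.02011 · 0.116 / 0.00193 = 984.9.
Re < 2300 → laminar flow, so f = 64/Re = 64/984.9 = 0.06498 (the turbulent correlation is not needed).
Darcy-Weisbach: ΔP = f(L/D)(ρV²/2) = 0.06498·(542/0.116)·(815·0.02011²/2) = 0.06498·4672·0.1648 = 50.02 Pa.
Pumping power P = QΔP = 0.0002125·50.02 = 0.01063 W = 0.0106 W.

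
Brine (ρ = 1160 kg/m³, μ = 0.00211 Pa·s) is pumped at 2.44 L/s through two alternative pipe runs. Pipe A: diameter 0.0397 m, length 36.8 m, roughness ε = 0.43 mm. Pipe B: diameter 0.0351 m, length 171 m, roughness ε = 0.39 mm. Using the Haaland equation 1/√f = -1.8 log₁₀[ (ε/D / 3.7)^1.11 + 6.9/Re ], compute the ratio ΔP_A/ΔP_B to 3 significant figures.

ΔP_A/ΔP_B ≈ 0.116

Pipe A: V = Q/A = 0.00244/0.001238 = 1.971 m/s; Re = 4.302e+04; ε/D = 0.0108; Haaland → f = 0.04025; ΔP_A = f(L/D)(ρV²/2) = 8.407e+04 Pa.
Pipe B: V = Q/A = 0.00244/0.0009676 = 2.522 m/s; Re = 4.866e+04; ε/D = 0.0111; Haaland → f = 0.04044; ΔP_B = f(L/D)(ρV²/2) = 7.266e+05 Pa.
ΔP_A/ΔP_B = 8.407e+04/7.266e+05 = 0.116.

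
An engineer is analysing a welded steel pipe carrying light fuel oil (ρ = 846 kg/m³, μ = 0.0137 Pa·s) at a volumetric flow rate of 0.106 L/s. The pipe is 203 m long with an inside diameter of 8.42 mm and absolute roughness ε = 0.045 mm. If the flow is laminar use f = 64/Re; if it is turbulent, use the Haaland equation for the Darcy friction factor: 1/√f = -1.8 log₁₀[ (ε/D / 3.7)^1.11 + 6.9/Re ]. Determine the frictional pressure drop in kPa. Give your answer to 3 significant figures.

ΔP ≈ 2390 kPa

Q = 0.106 L/s = 0.106/1000 = 0.000106 m³/s.
Cross-sectional area A = πD²/4 = π(0.00842)²/4 = 5.568e-05 m²; mean velocity V = Q/A = 0.000106/5.568e-05 = 1.904 m/s.
Reynolds number Re = ρVD/μ = 846 · 1.904 · 0.00842 / 0.0137 = 989.8.
Re < 2300 → laminar flow, so f = 64/Re = 64/989.8 = 0.06466 (the turbulent correlation is not needed).
Darcy-Weisbach: ΔP = f(L/D)(ρV²/2) = 0.06466·(203/0.00842)·(846·1.904²/2) = 0.06466·2.411e+04·1533 = 2.39e+06 Pa.
ΔP = 2.39e+06 Pa = 2390 kPa.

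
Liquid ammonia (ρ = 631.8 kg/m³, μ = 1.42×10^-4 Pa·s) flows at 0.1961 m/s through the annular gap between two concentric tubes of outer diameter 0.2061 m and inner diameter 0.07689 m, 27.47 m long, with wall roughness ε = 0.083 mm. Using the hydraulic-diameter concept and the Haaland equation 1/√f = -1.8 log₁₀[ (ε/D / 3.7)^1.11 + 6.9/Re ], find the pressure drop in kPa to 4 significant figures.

ΔP ≈ 0.05262 kPa

Hydraulic diameter D_h = 4A/P = D_o - D_i = 0.2061 - 0.07689 = 0.1292 m.
Re = ρVD_h/μ = 631.8·0.1961·0.1292/0.000142 = 1.127e+05.
ε/D_h = 8.3e-05/0.1292 = 0.000642; Haaland gives 1/√f = -1.8 log₁₀[6.7e-05+6.12e-05] = 7.006, so f = 0.02037.
ΔP = f(L/D_h)(ρV²/2) = 0.02037·27.47/0.1292·12.15 = 52.62 Pa.
ΔP = 0.05262 kPa.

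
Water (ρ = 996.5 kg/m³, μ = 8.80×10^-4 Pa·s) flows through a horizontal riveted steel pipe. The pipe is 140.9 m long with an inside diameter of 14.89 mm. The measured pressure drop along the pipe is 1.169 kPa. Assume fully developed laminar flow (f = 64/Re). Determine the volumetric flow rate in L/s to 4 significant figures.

Q ≈ 0.01137 L/s

For laminar flow, f = 64/Re with Re = ρVD/μ, so Darcy-Weisbach reduces to ΔP = 32μLV/D². Solving for V: V = ΔP·D²/(32μL) = 1169·(0.01489)²/(32·0.00088·140.9) = 0.06532 m/s.
Check: Re = ρVD/μ = 996.5·0.06532·0.01489/0.00088 = 1101 < 2300, so the laminar assumption holds.
Q = V·A = 0.06532·(π/4·0.01489²) = 1.137e-05 m³/s = 0.01137 L/s.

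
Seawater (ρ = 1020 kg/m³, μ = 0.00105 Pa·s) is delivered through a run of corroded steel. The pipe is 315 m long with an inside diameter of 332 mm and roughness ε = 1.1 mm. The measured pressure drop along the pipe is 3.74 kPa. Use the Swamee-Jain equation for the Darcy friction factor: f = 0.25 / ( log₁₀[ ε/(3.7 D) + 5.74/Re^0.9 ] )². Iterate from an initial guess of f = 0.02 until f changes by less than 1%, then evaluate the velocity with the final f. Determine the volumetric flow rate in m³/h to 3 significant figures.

Q ≈ 164 m³/h

Rearranging Darcy-Weisbach: V = √(2·ΔP·D/(f·L·ρ)). With ε/D = 0.0011/0.332 = 0.00331, iterate starting from f = 0.02:
  f = 0.02 → V = √(2·3740·0.332/(0.02·315·1020)) = 0.6217 m/s; Re = ρVD/μ = 2.005e+05; f → 0.02772
  f = 0.02772 → V = 0.5281 m/s; Re = 1.703e+05; f → 0.02784
Converged (Δf/f < 1%). With the final f = 0.02784: V = √(2·3740·0.332/(0.02784·315·1020)) = 0.5269 m/s.
Q = V·A = 0.5269·(π/4·0.332²) = 0.04561 m³/s = 164 m³/h.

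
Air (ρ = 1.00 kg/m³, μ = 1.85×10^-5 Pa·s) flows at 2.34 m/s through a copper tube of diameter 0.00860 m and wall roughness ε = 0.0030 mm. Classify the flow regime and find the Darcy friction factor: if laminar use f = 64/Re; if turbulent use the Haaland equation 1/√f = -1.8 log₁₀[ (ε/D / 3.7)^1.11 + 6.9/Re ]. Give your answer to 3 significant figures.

f ≈ 0.0588

Re = ρVD/μ = 1·2.34·0.0086/1.85e-05 = 1088.
Re < 2300 → laminar, so f = 64/Re = 0.05884 (roughness is irrelevant in laminar flow).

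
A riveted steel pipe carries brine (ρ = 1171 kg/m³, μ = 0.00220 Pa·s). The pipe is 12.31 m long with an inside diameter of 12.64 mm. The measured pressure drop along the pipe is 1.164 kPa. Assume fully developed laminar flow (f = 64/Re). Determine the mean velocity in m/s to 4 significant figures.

For laminar flow, f = 64/Re with Re = ρVD/μ, so Darcy-Weisbach reduces to ΔP = 32μLV/D². Solving for V: V = ΔP·D²/(32μL) = 1164·(0.01264)²/(32·0.0022·12.31) = 0.2146 m/s.
Check: Re = ρVD/μ = 1171·0.2146·0.01264/0.0022 = 1444 < 2300, so the laminar assumption holds.

V ≈ 0.2146 m/s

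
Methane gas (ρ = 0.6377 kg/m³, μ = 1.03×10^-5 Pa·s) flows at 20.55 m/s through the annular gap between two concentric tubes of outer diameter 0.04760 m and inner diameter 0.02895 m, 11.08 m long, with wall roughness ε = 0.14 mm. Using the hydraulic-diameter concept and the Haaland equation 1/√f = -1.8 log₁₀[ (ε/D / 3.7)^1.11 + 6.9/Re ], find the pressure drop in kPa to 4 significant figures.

ΔP ≈ 2.976 kPa

Hydraulic diameter D_h = 4A/P = D_o - D_i = 0.0476 - 0.02895 = 0.01865 m.
Re = ρVD_h/μ = 0.6377·20.55·0.01865/1.03e-05 = 2.373e+04.
ε/D_h = 0.00014/0.01865 = 0.00751; Haaland gives 1/√f = -1.8 log₁₀[0.00103+0.000291] = 5.185, so f = 0.0372.
ΔP = f(L/D_h)(ρV²/2) = 0.0372·11.08/0.01865·134.7 = 2976 Pa.
ΔP = 2.976 kPa.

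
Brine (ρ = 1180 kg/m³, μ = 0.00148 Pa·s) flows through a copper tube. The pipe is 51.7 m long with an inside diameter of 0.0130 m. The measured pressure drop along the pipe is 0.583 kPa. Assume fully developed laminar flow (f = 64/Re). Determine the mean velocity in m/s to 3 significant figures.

V ≈ 0.0402 m/s

For laminar flow, f = 64/Re with Re = ρVD/μ, so Darcy-Weisbach reduces to ΔP = 32μLV/D². Solving for V: V = ΔP·D²/(32μL) = 583·(0.013)²/(32·0.00148·51.7) = 0.04024 m/s.
Check: Re = ρVD/μ = 1180·0.04024·0.013/0.00148 = 417.1 < 2300, so the laminar assumption holds.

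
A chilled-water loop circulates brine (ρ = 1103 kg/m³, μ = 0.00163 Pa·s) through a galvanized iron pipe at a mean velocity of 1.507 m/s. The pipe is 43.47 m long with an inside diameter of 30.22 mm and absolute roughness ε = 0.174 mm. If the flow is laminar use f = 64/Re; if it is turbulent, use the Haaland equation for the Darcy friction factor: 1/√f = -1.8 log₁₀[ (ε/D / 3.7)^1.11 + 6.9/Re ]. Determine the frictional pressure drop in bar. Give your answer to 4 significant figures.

ΔP ≈ 0.6157 bar

Reynolds number Re = ρVD/μ = 1103 · 1.507 · 0.03022 / 0.00163 = 3.082e+04.
Re > 4000 → turbulent. Relative roughness ε/D = 0.000174/0.03022 = 0.00576. Haaland: 1/√f = -1.8 log₁₀[(0.00576/3.7)^1.11 + 6.9/3.082e+04] = -1.8 log₁₀[0.000764 + 0.000224] = 5.409, so f = 0.03417.
Darcy-Weisbach: ΔP = f(L/D)(ρV²/2) = 0.03417·(43.47/0.03022)·(1103·1.507²/2) = 0.03417·1438·1252 = 6.157e+04 Pa.
ΔP = 6.157e+04 Pa = 0.6157 bar.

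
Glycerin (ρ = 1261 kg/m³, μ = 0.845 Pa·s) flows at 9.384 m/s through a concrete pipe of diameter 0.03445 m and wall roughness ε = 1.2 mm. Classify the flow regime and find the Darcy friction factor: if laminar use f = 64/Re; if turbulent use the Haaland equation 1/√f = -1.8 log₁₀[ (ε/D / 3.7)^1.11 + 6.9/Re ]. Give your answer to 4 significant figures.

Re = ρVD/μ = 1261·9.384·0.03445/0.845 = 482.4.
Re < 2300 → laminar, so f = 64/Re = 0.1327 (roughness is irrelevant in laminar flow).

f ≈ 0.1327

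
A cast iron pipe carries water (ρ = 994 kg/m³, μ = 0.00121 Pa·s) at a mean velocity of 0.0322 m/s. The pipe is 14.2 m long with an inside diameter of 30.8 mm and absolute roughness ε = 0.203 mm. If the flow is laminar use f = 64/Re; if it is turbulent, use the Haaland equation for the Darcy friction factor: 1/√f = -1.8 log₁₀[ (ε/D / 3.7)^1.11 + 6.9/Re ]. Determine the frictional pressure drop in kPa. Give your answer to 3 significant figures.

ΔP ≈ 0.0187 kPa

Reynolds number Re = ρVD/μ = 994 · 0.0322 · 0.0308 / 0.00121 = 814.7.
Re < 2300 → laminar flow, so f = 64/Re = 64/814.7 = 0.07855 (the turbulent correlation is not needed).
Darcy-Weisbach: ΔP = f(L/D)(ρV²/2) = 0.07855·(14.2/0.0308)·(994·0.0322²/2) = 0.07855·461·0.5153 = 18.66 Pa.
ΔP = 18.66 Pa = 0.0187 kPa.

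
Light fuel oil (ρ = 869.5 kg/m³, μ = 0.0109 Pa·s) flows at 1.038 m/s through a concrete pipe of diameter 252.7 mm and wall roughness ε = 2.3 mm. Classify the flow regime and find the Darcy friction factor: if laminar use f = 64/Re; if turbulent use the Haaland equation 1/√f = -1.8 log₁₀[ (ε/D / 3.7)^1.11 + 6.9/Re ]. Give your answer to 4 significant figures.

f ≈ 0.03948

Re = ρVD/μ = 869.5·1.038·0.2527/0.0109 = 2.092e+04.
Re > 4000 → turbulent. ε/D = 0.0023/0.2527 = 0.0091; Haaland: 1/√f = -1.8 log₁₀[0.00127 + 0.00033] = 5.033, so f = 0.03948.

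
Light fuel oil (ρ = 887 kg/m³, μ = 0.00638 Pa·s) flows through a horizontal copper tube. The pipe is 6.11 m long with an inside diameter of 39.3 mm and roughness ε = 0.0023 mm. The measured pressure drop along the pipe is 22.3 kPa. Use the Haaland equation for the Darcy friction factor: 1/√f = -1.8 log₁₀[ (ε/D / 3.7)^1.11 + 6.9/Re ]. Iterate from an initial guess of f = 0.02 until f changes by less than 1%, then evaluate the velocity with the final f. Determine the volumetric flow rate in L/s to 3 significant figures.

Rearranging Darcy-Weisbach: V = √(2·ΔP·D/(f·L·ρ)). With ε/D = 2.3e-06/0.0393 = 5.85e-05, iterate starting from f = 0.02:
  f = 0.02 → V = √(2·2.23e+04·0.0393/(0.02·6.11·887)) = 4.021 m/s; Re = ρVD/μ = 2.197e+04; f → 0.02524
  f = 0.02524 → V = 3.579 m/s; Re = 1.956e+04; f → 0.02598
  f = 0.02598 → V = 3.528 m/s; Re = 1.928e+04; f → 0.02607
Converged (Δf/f < 1%). With the final f = 0.02607: V = √(2·2.23e+04·0.0393/(0.02607·6.11·887)) = 3.522 m/s.
Q = V·A = 3.522·(π/4·0.0393²) = 0.004272 m³/s = 4.27 L/s.

Q ≈ 4.27 L/s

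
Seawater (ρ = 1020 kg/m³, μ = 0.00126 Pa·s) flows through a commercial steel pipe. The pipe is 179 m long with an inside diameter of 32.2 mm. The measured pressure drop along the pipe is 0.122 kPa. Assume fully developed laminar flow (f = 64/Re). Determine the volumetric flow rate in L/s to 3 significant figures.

Q ≈ 0.0143 L/s

For laminar flow, f = 64/Re with Re = ρVD/μ, so Darcy-Weisbach reduces to ΔP = 32μLV/D². Solving for V: V = ΔP·D²/(32μL) = 122·(0.0322)²/(32·0.00126·179) = 0.01753 m/s.
Check: Re = ρVD/μ = 1020·0.01753·0.0322/0.00126 = 456.9 < 2300, so the laminar assumption holds.
Q = V·A = 0.01753·(π/4·0.0322²) = 1.427e-05 m³/s = 0.0143 L/s.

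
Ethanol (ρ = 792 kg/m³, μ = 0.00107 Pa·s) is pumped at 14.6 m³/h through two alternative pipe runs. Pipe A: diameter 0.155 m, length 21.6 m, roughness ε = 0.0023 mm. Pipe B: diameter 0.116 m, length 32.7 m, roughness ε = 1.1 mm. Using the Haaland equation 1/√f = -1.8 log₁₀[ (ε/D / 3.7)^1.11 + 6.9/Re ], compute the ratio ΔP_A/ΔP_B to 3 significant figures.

ΔP_A/ΔP_B ≈ 0.0973

Pipe A: V = Q/A = 0.004056/0.01887 = 0.2149 m/s; Re = 2.466e+04; ε/D = 1.48e-05; Haaland → f = 0.02447; ΔP_A = f(L/D)(ρV²/2) = 62.38 Pa.
Pipe B: V = Q/A = 0.004056/0.01057 = 0.3837 m/s; Re = 3.295e+04; ε/D = 0.00948; Haaland → f = 0.03901; ΔP_B = f(L/D)(ρV²/2) = 641.3 Pa.
ΔP_A/ΔP_B = 62.38/641.3 = 0.0973.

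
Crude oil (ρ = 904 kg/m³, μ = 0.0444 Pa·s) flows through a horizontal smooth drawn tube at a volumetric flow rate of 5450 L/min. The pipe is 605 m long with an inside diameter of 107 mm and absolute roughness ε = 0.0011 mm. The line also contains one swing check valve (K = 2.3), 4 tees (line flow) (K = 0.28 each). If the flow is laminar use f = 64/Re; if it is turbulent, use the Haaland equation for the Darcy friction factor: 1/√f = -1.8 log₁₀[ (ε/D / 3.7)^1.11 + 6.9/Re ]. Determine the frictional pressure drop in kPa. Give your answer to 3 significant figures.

ΔP ≈ 6720 kPa

Q = 5450 L/min = 5450/60000 = 0.09083 m³/s.
Cross-sectional area A = πD²/4 = π(0.107)²/4 = 0.008992 m²; mean velocity V = Q/A = 0.09083/0.008992 = 10.1 m/s.
Reynolds number Re = ρVD/μ = 904 · 10.1 · 0.107 / 0.0444 = 2.201e+04.
Re > 4000 → turbulent. Relative roughness ε/D = 1.1e-06/0.107 = 1.03e-05. Haaland: 1/√f = -1.8 log₁₀[(1.03e-05/3.7)^1.11 + 6.9/2.201e+04] = -1.8 log₁₀[6.8e-07 + 0.000314] = 6.305, so f = 0.02516.
Total minor-loss coefficient ΣK = 1·2.3 + 4·0.28 = 3.42.
ΔP = [f·L/D + ΣK]·(ρV²/2) = [0.02516·605/0.107 + 3.42]·(904·10.1²/2) = [142.2 + 3.42]·4.612e+04 = 6.718e+06 Pa.
ΔP = 6.718e+06 Pa = 6720 kPa.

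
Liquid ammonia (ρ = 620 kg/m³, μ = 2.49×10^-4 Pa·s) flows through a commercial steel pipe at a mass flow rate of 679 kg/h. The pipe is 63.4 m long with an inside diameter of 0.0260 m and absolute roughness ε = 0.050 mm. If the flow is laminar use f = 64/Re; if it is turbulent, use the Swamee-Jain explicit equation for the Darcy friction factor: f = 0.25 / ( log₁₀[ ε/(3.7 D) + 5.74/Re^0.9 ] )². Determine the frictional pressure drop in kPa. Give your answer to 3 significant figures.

ΔP ≈ 6.82 kPa

ṁ = 679 kg/h = 679/3600 = 0.1886 kg/s.
A = πD²/4 = π(0.026)²/4 = 0.0005309 m²; mean velocity V = ṁ/(ρA) = 0.1886/(620 · 0.0005309) = 0.573 m/s.
Reynolds number Re = ρVD/μ = 620 · 0.573 · 0.026 / 0.000249 = 3.709e+04.
Re > 4000 → turbulent. Relative roughness ε/D = 5e-05/0.026 = 0.00192. Swamee-Jain: f = 0.25/(log₁₀[0.00192/3.7 + 5.74/3.709e+04^0.9])² = 0.25/(log₁₀[0.00052 + 0.000443])² = 0.25/(-3.016)² = 0.02748.
Darcy-Weisbach: ΔP = f(L/D)(ρV²/2) = 0.02748·(63.4/0.026)·(620·0.573²/2) = 0.02748·2438·101.8 = 6819 Pa.
ΔP = 6819 Pa = 6.82 kPa.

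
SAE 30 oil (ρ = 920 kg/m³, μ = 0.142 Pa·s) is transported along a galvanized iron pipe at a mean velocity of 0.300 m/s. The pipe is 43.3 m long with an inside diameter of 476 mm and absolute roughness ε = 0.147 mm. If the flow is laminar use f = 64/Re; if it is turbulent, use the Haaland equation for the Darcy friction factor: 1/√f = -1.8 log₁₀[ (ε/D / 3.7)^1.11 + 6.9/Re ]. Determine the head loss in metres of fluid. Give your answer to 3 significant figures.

h_f ≈ 0.0289 m

Reynolds number Re = ρVD/μ = 920 · 0.3 · 0.476 / 0.142 = 925.2.
Re < 2300 → laminar flow, so f = 64/Re = 64/925.2 = 0.06918 (the turbulent correlation is not needed).
Darcy-Weisbach: ΔP = f(L/D)(ρV²/2) = 0.06918·(43.3/0.476)·(920·0.3²/2) = 0.06918·90.97·41.4 = 260.5 Pa.
Head loss h_f = ΔP/(ρg) = 260.5/(920·9.81) = 0.0289 m.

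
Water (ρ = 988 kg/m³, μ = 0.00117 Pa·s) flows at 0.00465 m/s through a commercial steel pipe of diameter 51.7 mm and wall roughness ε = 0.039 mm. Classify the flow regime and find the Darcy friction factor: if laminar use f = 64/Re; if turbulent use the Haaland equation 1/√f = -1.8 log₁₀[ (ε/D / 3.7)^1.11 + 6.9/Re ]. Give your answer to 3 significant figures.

f ≈ 0.315

Re = ρVD/μ = 988·0.00465·0.0517/0.00117 = 203.
Re < 2300 → laminar, so f = 64/Re = 0.3153 (roughness is irrelevant in laminar flow).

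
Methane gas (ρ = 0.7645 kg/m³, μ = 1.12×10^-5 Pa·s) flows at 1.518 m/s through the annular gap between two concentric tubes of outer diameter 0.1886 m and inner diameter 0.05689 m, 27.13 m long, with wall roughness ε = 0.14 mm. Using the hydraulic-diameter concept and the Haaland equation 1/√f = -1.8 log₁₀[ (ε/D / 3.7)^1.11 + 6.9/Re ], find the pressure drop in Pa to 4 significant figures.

ΔP ≈ 5.449 Pa

Hydraulic diameter D_h = 4A/P = D_o - D_i = 0.1886 - 0.05689 = 0.1317 m.
Re = ρVD_h/μ = 0.7645·1.518·0.1317/1.12e-05 = 1.365e+04.
ε/D_h = 0.00014/0.1317 = 0.00106; Haaland gives 1/√f = -1.8 log₁₀[0.000117+0.000506] = 5.77, so f = 0.03003.
ΔP = f(L/D_h)(ρV²/2) = 0.03003·27.13/0.1317·0.8808 = 5.449 Pa.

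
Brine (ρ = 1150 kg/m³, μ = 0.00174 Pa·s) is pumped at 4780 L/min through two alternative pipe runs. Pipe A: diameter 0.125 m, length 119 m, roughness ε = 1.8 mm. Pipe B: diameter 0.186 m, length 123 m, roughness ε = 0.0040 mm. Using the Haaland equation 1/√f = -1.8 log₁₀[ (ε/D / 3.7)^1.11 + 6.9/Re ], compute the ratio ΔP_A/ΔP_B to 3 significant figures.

Pipe A: V = Q/A = 0.07967/0.01227 = 6.492 m/s; Re = 5.363e+05; ε/D = 0.0144; Haaland → f = 0.04322; ΔP_A = f(L/D)(ρV²/2) = 9.971e+05 Pa.
Pipe B: V = Q/A = 0.07967/0.02717 = 2.932 m/s; Re = 3.604e+05; ε/D = 2.15e-05; Haaland → f = 0.01407; ΔP_B = f(L/D)(ρV²/2) = 4.598e+04 Pa.
ΔP_A/ΔP_B = 9.971e+05/4.598e+04 = 21.7.

ΔP_A/ΔP_B ≈ 21.7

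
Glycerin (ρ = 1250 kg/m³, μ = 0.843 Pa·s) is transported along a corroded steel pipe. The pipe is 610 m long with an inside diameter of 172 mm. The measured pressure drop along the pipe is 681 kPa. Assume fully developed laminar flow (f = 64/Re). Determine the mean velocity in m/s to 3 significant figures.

For laminar flow, f = 64/Re with Re = ρVD/μ, so Darcy-Weisbach reduces to ΔP = 32μLV/D². Solving for V: V = ΔP·D²/(32μL) = 6.81e+05·(0.172)²/(32·0.843·610) = 1.224 m/s.
Check: Re = ρVD/μ = 1250·1.224·0.172/0.843 = 312.3 < 2300, so the laminar assumption holds.

V ≈ 1.22 m/s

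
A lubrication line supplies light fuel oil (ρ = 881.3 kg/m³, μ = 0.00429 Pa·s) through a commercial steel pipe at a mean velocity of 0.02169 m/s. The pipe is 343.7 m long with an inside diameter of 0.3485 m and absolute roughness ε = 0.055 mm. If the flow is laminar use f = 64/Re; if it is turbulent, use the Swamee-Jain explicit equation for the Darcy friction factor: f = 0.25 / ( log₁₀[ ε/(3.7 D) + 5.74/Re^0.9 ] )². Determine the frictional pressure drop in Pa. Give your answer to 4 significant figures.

Reynolds number Re = ρVD/μ = 881.3 · 0.02169 · 0.3485 / 0.00429 = 1553.
Re < 2300 → laminar flow, so f = 64/Re = 64/1553 = 0.04121 (the turbulent correlation is not needed).
Darcy-Weisbach: ΔP = f(L/D)(ρV²/2) = 0.04121·(343.7/0.3485)·(881.3·0.02169²/2) = 0.04121·986.2·0.2073 = 8.426 Pa.

ΔP ≈ 8.426 Pa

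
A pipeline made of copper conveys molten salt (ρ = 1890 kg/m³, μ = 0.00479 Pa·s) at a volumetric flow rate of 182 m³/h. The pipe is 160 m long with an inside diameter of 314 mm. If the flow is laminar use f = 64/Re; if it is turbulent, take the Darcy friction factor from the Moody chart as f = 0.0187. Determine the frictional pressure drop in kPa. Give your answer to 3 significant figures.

ΔP ≈ 3.84 kPa

Q = 182 m³/h = 182/3600 = 0.05056 m³/s.
Cross-sectional area A = πD²/4 = π(0.314)²/4 = 0.07744 m²; mean velocity V = Q/A = 0.05056/0.07744 = 0.6529 m/s.
Reynolds number Re = ρVD/μ = 1890 · 0.6529 · 0.314 / 0.00479 = 8.089e+04.
Re > 4000 → turbulent; use the Moody-chart value f = 0.0187.
Darcy-Weisbach: ΔP = f(L/D)(ρV²/2) = 0.0187·(160/0.314)·(1890·0.6529²/2) = 0.0187·509.6·402.8 = 3838 Pa.
ΔP = 3838 Pa = 3.84 kPa.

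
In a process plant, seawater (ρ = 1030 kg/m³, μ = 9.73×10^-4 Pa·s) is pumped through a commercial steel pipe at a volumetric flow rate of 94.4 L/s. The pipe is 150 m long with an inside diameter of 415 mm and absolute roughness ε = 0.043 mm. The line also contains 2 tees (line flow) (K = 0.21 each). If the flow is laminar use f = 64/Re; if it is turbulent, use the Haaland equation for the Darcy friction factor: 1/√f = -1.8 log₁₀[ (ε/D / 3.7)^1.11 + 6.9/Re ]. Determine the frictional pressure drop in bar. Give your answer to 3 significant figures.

Q = 94.4 L/s = 94.4/1000 = 0.0944 m³/s.
Cross-sectional area A = πD²/4 = π(0.415)²/4 = 0.1353 m²; mean velocity V = Q/A = 0.0944/0.1353 = 0.6979 m/s.
Reynolds number Re = ρVD/μ = 1030 · 0.6979 · 0.415 / 0.000973 = 3.066e+05.
Re > 4000 → turbulent. Relative roughness ε/D = 4.3e-05/0.415 = 0.000104. Haaland: 1/√f = -1.8 log₁₀[(0.000104/3.7)^1.11 + 6.9/3.066e+05] = -1.8 log₁₀[8.84e-06 + 2.25e-05] = 8.107, so f = 0.01522.
Total minor-loss coefficient ΣK = 2·0.21 = 0.42.
ΔP = [f·L/D + ΣK]·(ρV²/2) = [0.01522·150/0.415 + 0.42]·(1030·0.6979²/2) = [5.5 + 0.42]·250.8 = 1485 Pa.
ΔP = 1485 Pa = 0.0148 bar.

ΔP ≈ 0.0148 bar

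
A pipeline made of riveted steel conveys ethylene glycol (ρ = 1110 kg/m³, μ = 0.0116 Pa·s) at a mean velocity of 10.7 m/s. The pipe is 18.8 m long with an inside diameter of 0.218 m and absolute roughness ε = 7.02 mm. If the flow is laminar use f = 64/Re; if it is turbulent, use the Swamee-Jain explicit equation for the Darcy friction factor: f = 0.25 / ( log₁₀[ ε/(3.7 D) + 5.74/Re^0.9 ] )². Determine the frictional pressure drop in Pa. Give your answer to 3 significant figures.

Reynolds number Re = ρVD/μ = 1110 · 10.7 · 0.218 / 0.0116 = 2.232e+05.
Re > 4000 → turbulent. Relative roughness ε/D = 0.00702/0.218 = 0.0322. Swamee-Jain: f = 0.25/(log₁₀[0.0322/3.7 + 5.74/2.232e+05^0.9])² = 0.25/(log₁₀[0.0087 + 8.81e-05])² = 0.25/(-2.056)² = 0.05914.
Darcy-Weisbach: ΔP = f(L/D)(ρV²/2) = 0.05914·(18.8/0.218)·(1110·10.7²/2) = 0.05914·86.24·6.354e+04 = 3.241e+05 Pa.

ΔP ≈ 324000 Pa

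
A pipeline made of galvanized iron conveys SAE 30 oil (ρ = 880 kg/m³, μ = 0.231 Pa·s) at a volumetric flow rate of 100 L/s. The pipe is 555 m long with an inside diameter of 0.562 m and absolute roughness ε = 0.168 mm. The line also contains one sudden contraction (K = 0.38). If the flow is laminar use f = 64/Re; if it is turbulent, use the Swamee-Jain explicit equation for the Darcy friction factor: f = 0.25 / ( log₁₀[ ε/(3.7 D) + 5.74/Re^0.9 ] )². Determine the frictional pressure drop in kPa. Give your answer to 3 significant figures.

ΔP ≈ 5.26 kPa

Q = 100 L/s = 100/1000 = 0.1 m³/s.
Cross-sectional area A = πD²/4 = π(0.562)²/4 = 0.2481 m²; mean velocity V = Q/A = 0.1/0.2481 = 0.4031 m/s.
Reynolds number Re = ρVD/μ = 880 · 0.4031 · 0.562 / 0.231 = 863.1.
Re < 2300 → laminar flow, so f = 64/Re = 64/863.1 = 0.07415 (the turbulent correlation is not needed).
Total minor-loss coefficient ΣK = 1·0.38 = 0.38.
ΔP = [f·L/D + ΣK]·(ρV²/2) = [0.07415·555/0.562 + 0.38]·(880·0.4031²/2) = [73.23 + 0.38]·71.5 = 5263 Pa.
ΔP = 5263 Pa = 5.26 kPa.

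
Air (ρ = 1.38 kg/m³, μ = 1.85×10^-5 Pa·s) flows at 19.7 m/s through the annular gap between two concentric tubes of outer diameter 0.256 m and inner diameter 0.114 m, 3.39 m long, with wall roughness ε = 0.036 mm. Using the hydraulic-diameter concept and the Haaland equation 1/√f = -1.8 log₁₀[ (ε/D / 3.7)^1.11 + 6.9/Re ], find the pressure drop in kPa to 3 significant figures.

Hydraulic diameter D_h = 4A/P = D_o - D_i = 0.256 - 0.114 = 0.142 m.
Re = ρVD_h/μ = 1.38·19.7·0.142/1.85e-05 = 2.087e+05.
ε/D_h = 3.6e-05/0.142 = 0.000254; Haaland gives 1/√f = -1.8 log₁₀[2.39e-05+3.31e-05] = 7.64, so f = 0.01713.
ΔP = f(L/D_h)(ρV²/2) = 0.01713·3.39/0.142·267.8 = 109.5 Pa.
ΔP = 0.110 kPa.

ΔP ≈ 0.110 kPa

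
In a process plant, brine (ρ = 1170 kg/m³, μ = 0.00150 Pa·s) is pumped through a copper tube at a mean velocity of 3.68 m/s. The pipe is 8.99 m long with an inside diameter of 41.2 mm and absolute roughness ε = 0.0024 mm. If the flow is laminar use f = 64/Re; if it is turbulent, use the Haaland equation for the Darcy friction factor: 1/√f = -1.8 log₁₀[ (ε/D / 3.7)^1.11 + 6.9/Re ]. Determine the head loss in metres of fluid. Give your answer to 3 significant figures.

Reynolds number Re = ρVD/μ = 1170 · 3.68 · 0.0412 / 0.0015 = 1.183e+05.
Re > 4000 → turbulent. Relative roughness ε/D = 2.4e-06/0.0412 = 5.83e-05. Haaland: 1/√f = -1.8 log₁₀[(5.83e-05/3.7)^1.11 + 6.9/1.183e+05] = -1.8 log₁₀[4.66e-06 + 5.83e-05] = 7.561, so f = 0.01749.
Darcy-Weisbach: ΔP = f(L/D)(ρV²/2) = 0.01749·(8.99/0.0412)·(1170·3.68²/2) = 0.01749·218.2·7922 = 3.024e+04 Pa.
Head loss h_f = ΔP/(ρg) = 3.024e+04/(1170·9.81) = 2.63 m.

h_f ≈ 2.63 m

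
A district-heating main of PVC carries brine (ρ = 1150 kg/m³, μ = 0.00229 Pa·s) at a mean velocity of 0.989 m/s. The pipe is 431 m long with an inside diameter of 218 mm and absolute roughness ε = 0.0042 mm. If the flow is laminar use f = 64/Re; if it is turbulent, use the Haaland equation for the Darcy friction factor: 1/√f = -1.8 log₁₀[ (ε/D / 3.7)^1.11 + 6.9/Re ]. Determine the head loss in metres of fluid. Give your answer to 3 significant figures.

h_f ≈ 1.74 m

Reynolds number Re = ρVD/μ = 1150 · 0.989 · 0.218 / 0.00229 = 1.083e+05.
Re > 4000 → turbulent. Relative roughness ε/D = 4.2e-06/0.218 = 1.93e-05. Haaland: 1/√f = -1.8 log₁₀[(1.93e-05/3.7)^1.11 + 6.9/1.083e+05] = -1.8 log₁₀[1.37e-06 + 6.37e-05] = 7.536, so f = 0.01761.
Darcy-Weisbach: ΔP = f(L/D)(ρV²/2) = 0.01761·(431/0.218)·(1150·0.989²/2) = 0.01761·1977·562.4 = 1.958e+04 Pa.
Head loss h_f = ΔP/(ρg) = 1.958e+04/(1150·9.81) = 1.74 m.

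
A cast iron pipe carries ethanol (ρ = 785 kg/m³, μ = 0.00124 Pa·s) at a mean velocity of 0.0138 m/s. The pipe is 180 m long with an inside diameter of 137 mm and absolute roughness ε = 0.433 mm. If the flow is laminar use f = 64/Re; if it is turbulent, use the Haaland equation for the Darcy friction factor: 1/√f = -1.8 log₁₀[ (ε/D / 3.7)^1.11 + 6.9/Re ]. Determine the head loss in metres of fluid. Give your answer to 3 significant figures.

Reynolds number Re = ρVD/μ = 785 · 0.0138 · 0.137 / 0.00124 = 1197.
Re < 2300 → laminar flow, so f = 64/Re = 64/1197 = 0.05347 (the turbulent correlation is not needed).
Darcy-Weisbach: ΔP = f(L/D)(ρV²/2) = 0.05347·(180/0.137)·(785·0.0138²/2) = 0.05347·1314·0.07475 = 5.251 Pa.
Head loss h_f = ΔP/(ρg) = 5.251/(785·9.81) = 6.82×10^-4 m.

h_f ≈ 6.82×10^-4 m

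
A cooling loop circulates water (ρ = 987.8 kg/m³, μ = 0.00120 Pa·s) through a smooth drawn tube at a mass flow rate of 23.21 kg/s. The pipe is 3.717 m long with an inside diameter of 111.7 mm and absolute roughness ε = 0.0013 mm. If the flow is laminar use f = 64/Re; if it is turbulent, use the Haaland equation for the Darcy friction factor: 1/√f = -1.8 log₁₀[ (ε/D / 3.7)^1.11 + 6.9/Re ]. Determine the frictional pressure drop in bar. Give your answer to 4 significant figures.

A = πD²/4 = π(0.1117)²/4 = 0.009799 m²; mean velocity V = ṁ/(ρA) = 23.21/(987.8 · 0.009799) = 2.398 m/s.
Reynolds number Re = ρVD/μ = 987.8 · 2.398 · 0.1117 / 0.0012 = 2.205e+05.
Re > 4000 → turbulent. Relative roughness ε/D = 1.3e-06/0.1117 = 1.16e-05. Haaland: 1/√f = -1.8 log₁₀[(1.16e-05/3.7)^1.11 + 6.9/2.205e+05] = -1.8 log₁₀[7.81e-07 + 3.13e-05] = 8.089, so f = 0.01528.
Darcy-Weisbach: ΔP = f(L/D)(ρV²/2) = 0.01528·(3.717/0.1117)·(987.8·2.398²/2) = 0.01528·33.28·2840 = 1444 Pa.
ΔP = 1444 Pa = 0.01444 bar.

ΔP ≈ 0.01444 bar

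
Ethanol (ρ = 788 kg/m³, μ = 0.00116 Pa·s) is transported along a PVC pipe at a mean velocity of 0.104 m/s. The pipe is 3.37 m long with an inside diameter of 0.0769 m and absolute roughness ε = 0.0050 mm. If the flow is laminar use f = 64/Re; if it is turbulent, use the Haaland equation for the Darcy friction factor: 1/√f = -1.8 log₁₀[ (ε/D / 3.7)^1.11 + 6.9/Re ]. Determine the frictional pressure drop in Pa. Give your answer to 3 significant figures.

ΔP ≈ 6.88 Pa

Reynolds number Re = ρVD/μ = 788 · 0.104 · 0.0769 / 0.00116 = 5433.
Re > 4000 → turbulent. Relative roughness ε/D = 5e-06/0.0769 = 6.5e-05. Haaland: 1/√f = -1.8 log₁₀[(6.5e-05/3.7)^1.11 + 6.9/5433] = -1.8 log₁₀[5.27e-06 + 0.00127] = 5.21, so f = 0.03684.
Darcy-Weisbach: ΔP = f(L/D)(ρV²/2) = 0.03684·(3.37/0.0769)·(788·0.104²/2) = 0.03684·43.82·4.262 = 6.88 Pa.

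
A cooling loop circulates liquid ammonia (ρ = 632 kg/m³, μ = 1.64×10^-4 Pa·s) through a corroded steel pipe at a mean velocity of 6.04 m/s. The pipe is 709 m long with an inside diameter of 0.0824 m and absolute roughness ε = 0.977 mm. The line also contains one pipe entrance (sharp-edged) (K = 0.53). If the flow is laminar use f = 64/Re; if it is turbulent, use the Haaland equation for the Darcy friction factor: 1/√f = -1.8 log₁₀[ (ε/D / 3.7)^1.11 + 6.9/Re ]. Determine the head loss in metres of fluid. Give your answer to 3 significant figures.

Reynolds number Re = ρVD/μ = 632 · 6.04 · 0.0824 / 0.000164 = 1.918e+06.
Re > 4000 → turbulent. Relative roughness ε/D = 0.000977/0.0824 = 0.0119. Haaland: 1/√f = -1.8 log₁₀[(0.0119/3.7)^1.11 + 6.9/1.918e+06] = -1.8 log₁₀[0.0017 + 3.6e-06] = 4.982, so f = 0.04029.
Total minor-loss coefficient ΣK = 1·0.53 = 0.53.
ΔP = [f·L/D + ΣK]·(ρV²/2) = [0.04029·709/0.0824 + 0.53]·(632·6.04²/2) = [346.7 + 0.53]·1.153e+04 = 4.003e+06 Pa.
Head loss h_f = ΔP/(ρg) = 4.003e+06/(632·9.81) = 646 m.

h_f ≈ 646 m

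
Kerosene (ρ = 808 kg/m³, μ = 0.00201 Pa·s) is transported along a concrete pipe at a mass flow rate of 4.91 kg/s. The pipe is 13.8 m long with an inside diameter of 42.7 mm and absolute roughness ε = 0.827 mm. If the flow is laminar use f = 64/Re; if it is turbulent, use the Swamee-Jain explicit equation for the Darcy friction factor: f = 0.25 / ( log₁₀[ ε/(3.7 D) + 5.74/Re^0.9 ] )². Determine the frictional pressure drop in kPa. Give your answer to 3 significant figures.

ΔP ≈ 115 kPa

A = πD²/4 = π(0.0427)²/4 = 0.001432 m²; mean velocity V = ṁ/(ρA) = 4.91/(808 · 0.001432) = 4.244 m/s.
Reynolds number Re = ρVD/μ = 808 · 4.244 · 0.0427 / 0.00201 = 7.284e+04.
Re > 4000 → turbulent. Relative roughness ε/D = 0.000827/0.0427 = 0.0194. Swamee-Jain: f = 0.25/(log₁₀[0.0194/3.7 + 5.74/7.284e+04^0.9])² = 0.25/(log₁₀[0.00523 + 0.000241])² = 0.25/(-2.262)² = 0.04888.
Darcy-Weisbach: ΔP = f(L/D)(ρV²/2) = 0.04888·(13.8/0.0427)·(808·4.244²/2) = 0.04888·323.2·7275 = 1.149e+05 Pa.
ΔP = 1.149e+05 Pa = 115 kPa.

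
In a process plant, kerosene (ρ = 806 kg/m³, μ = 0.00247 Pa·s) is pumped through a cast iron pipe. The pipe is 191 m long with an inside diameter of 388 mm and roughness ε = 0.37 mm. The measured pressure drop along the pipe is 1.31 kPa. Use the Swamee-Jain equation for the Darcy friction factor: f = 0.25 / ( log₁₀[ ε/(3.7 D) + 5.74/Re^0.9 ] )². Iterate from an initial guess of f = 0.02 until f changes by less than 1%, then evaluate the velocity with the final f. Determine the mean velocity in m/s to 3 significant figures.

V ≈ 0.534 m/s

Rearranging Darcy-Weisbach: V = √(2·ΔP·D/(f·L·ρ)). With ε/D = 0.00037/0.388 = 0.000954, iterate starting from f = 0.02:
  f = 0.02 → V = √(2·1310·0.388/(0.02·191·806)) = 0.5746 m/s; Re = ρVD/μ = 7.275e+04; f → 0.02294
  f = 0.02294 → V = 0.5366 m/s; Re = 6.794e+04; f → 0.02312
Converged (Δf/f < 1%). With the final f = 0.02312: V = √(2·1310·0.388/(0.02312·191·806)) = 0.5344 m/s.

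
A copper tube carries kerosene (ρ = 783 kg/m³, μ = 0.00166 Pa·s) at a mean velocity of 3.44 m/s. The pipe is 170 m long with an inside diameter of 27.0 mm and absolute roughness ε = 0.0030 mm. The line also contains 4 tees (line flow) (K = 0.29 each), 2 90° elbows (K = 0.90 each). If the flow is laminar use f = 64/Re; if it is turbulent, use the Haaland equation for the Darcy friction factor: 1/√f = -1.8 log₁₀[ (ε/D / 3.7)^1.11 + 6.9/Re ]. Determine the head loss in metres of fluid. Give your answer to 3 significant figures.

Reynolds number Re = ρVD/μ = 783 · 3.44 · 0.027 / 0.00166 = 4.381e+04.
Re > 4000 → turbulent. Relative roughness ε/D = 3e-06/0.027 = 0.000111. Haaland: 1/√f = -1.8 log₁₀[(0.000111/3.7)^1.11 + 6.9/4.381e+04] = -1.8 log₁₀[9.55e-06 + 0.000157] = 6.799, so f = 0.02163.
Total minor-loss coefficient ΣK = 4·0.29 + 2·0.9 = 2.96.
ΔP = [f·L/D + ΣK]·(ρV²/2) = [0.02163·170/0.027 + 2.96]·(783·3.44²/2) = [136.2 + 2.96]·4633 = 6.448e+05 Pa.
Head loss h_f = ΔP/(ρg) = 6.448e+05/(783·9.81) = 83.9 m.

h_f ≈ 83.9 m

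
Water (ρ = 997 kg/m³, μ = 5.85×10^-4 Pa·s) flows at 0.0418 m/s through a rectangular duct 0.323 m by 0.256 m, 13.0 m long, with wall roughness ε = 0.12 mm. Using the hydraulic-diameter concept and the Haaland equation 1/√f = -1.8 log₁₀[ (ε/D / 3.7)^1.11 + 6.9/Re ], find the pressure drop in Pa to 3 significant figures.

Hydraulic diameter D_h = 4A/P = 4·(0.323·0.256)/(2·(0.323+0.256)) = 0.3308/1.158 = 0.2856 m.
Re = ρVD_h/μ = 997·0.0418·0.2856/0.000585 = 2.035e+04.
ε/D_h = 0.00012/0.2856 = 0.00042; Haaland gives 1/√f = -1.8 log₁₀[4.18e-05+0.000339] = 6.155, so f = 0.0264.
ΔP = f(L/D_h)(ρV²/2) = 0.0264·13/0.2856·0.871 = 1.047 Pa.

ΔP ≈ 1.05 Pa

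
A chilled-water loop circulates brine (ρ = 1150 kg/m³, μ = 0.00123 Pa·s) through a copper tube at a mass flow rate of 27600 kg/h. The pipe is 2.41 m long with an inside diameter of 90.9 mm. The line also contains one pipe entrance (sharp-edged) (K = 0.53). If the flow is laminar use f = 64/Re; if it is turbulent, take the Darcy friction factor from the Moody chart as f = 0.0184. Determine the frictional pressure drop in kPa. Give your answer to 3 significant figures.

ṁ = 27600 kg/h = 27600/3600 = 7.667 kg/s.
A = πD²/4 = π(0.0909)²/4 = 0.00649 m²; mean velocity V = ṁ/(ρA) = 7.667/(1150 · 0.00649) = 1.027 m/s.
Reynolds number Re = ρVD/μ = 1150 · 1.027 · 0.0909 / 0.00123 = 8.731e+04.
Re > 4000 → turbulent; use the Moody-chart value f = 0.0184.
Total minor-loss coefficient ΣK = 1·0.53 = 0.53.
ΔP = [f·L/D + ΣK]·(ρV²/2) = [0.0184·2.41/0.0909 + 0.53]·(1150·1.027²/2) = [0.4878 + 0.53]·606.8 = 617.6 Pa.
ΔP = 617.6 Pa = 0.618 kPa.

ΔP ≈ 0.618 kPa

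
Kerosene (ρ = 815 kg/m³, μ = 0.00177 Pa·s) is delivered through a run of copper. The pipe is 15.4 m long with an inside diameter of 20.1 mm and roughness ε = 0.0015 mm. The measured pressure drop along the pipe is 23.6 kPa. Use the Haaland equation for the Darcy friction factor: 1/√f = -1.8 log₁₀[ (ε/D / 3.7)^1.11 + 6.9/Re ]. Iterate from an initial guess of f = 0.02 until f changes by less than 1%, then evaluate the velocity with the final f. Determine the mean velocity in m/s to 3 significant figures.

V ≈ 1.65 m/s

Rearranging Darcy-Weisbach: V = √(2·ΔP·D/(f·L·ρ)). With ε/D = 1.5e-06/0.0201 = 7.46e-05, iterate starting from f = 0.02:
  f = 0.02 → V = √(2·2.36e+04·0.0201/(0.02·15.4·815)) = 1.944 m/s; Re = ρVD/μ = 1.799e+04; f → 0.02655
  f = 0.02655 → V = 1.687 m/s; Re = 1.562e+04; f → 0.02752
  f = 0.02752 → V = 1.657 m/s; Re = 1.534e+04; f → 0.02765
Converged (Δf/f < 1%). With the final f = 0.02765: V = √(2·2.36e+04·0.0201/(0.02765·15.4·815)) = 1.653 m/s.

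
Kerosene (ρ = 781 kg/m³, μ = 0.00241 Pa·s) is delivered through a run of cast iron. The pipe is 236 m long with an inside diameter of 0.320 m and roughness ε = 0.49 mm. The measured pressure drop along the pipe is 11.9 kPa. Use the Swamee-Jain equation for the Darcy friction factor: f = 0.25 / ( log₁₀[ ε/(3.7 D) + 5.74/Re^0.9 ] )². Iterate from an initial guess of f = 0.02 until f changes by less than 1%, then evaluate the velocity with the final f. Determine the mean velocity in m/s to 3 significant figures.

Rearranging Darcy-Weisbach: V = √(2·ΔP·D/(f·L·ρ)). With ε/D = 0.00049/0.32 = 0.00153, iterate starting from f = 0.02:
  f = 0.02 → V = √(2·1.19e+04·0.32/(0.02·236·781)) = 1.437 m/s; Re = ρVD/μ = 1.491e+05; f → 0.02342
  f = 0.02342 → V = 1.328 m/s; Re = 1.377e+05; f → 0.02353
Converged (Δf/f < 1%). With the final f = 0.02353: V = √(2·1.19e+04·0.32/(0.02353·236·781)) = 1.325 m/s.

V ≈ 1.33 m/s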